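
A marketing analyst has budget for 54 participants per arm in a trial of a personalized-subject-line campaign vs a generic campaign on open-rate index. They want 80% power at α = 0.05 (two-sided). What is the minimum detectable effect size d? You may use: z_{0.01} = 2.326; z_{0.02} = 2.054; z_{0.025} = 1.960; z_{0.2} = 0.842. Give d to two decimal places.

d_min ≈ 0.54

For two independent groups of n = 54 each: d_min = (z_{α/2} + z_β)·√(2/n).
z-sum = 1.960 + 0.842 = 2.802.
d_min = 2.802 × √(2/54) = 2.802 × 0.1925 = 0.539.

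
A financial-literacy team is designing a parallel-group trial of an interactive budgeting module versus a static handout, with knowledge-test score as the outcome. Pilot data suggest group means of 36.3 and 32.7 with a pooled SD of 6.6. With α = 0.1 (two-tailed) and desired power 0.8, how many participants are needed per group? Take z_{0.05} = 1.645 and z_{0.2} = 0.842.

Cohen's d = |M₁ − M₂| / SD_pooled = |36.3 − 32.7| / 6.6 = 3.6 / 6.6 = 0.545.
For two independent groups with equal n: n = 2·((z_{α/2} + z_β) / d)².
z_{α/2} + z_β = 1.645 + 0.842 = 2.487.
n = 2 × (2.487 / 0.545)² = 2 × 4.563² = 2 × 20.82 = 41.6.
Round up to the next whole participant.

n = 42 per group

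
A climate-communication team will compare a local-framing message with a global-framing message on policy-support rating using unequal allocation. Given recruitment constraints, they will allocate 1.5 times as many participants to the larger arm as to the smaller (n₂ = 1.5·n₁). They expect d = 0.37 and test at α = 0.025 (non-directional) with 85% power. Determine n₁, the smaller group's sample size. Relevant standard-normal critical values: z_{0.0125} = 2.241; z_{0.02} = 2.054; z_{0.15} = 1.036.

With allocation ratio k = n₂/n₁ = 1.5, Var(x̄₁−x̄₂) = σ²(1/n₁ + 1/(k·n₁)) = σ²·(k+1)/(k·n₁).
So n₁ = (1 + 1/k)·((z_{α/2} + z_β)/d)² = 1.667 × (3.277/0.37)².
n₁ = 1.667 × 78.44 = 130.7.
Round up: n₁ = 131, giving n₂ = ⌈1.5 × 131⌉ = ⌈196.5⌉ = 197.

n₁ = 131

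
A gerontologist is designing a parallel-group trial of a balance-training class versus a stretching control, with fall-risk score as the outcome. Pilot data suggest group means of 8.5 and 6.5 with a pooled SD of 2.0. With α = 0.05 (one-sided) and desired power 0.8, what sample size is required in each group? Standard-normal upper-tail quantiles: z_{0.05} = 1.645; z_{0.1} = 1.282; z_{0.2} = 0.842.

Cohen's d = |M₁ − M₂| / SD_pooled = |8.5 − 6.5| / 2.0 = 2.0 / 2.0 = 1.000.
For two independent groups with equal n: n = 2·((z_{α} + z_β) / d)².
z_{α} + z_β = 1.645 + 0.842 = 2.487.
n = 2 × (2.487 / 1.000)² = 2 × 2.487² = 2 × 6.19 = 12.4.
Round up to the next whole participant.

n = 13 per group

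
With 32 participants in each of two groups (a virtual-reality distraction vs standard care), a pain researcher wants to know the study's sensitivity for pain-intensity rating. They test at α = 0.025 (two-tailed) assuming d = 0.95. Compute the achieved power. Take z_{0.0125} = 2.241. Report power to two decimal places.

power ≈ 0.94

For two equal groups, power = Φ(d·√(n/2) − z_{α/2}).
d·√(n/2) = 0.95 × √(32/2) = 0.95 × 4.000 = 3.800.
z_β = 3.800 − 2.241 = 1.559.
Power = Φ(1.559) = 0.941.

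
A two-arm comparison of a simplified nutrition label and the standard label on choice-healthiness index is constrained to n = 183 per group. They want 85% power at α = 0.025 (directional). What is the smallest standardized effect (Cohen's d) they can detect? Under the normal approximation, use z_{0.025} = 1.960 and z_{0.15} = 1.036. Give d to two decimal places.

d_min ≈ 0.31

For two independent groups of n = 183 each: d_min = (z_{α} + z_β)·√(2/n).
z-sum = 1.960 + 1.036 = 2.996.
d_min = 2.996 × √(2/183) = 2.996 × 0.1045 = 0.313.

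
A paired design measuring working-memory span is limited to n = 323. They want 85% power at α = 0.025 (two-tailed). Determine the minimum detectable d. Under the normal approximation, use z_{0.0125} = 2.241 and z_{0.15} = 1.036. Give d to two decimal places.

d_min ≈ 0.18

For a single sample (or paired design) of n = 323: d_min = (z_{α/2} + z_β)/√n.
z-sum = 2.241 + 1.036 = 3.277.
d_min = 3.277 / √323 = 3.277 / 17.972 = 0.182.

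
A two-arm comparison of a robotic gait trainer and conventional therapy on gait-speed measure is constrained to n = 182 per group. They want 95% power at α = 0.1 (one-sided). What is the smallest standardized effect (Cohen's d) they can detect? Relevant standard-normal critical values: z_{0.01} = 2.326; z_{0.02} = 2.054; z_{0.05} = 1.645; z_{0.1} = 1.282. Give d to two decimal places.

For two independent groups of n = 182 each: d_min = (z_{α} + z_β)·√(2/n).
z-sum = 1.282 + 1.645 = 2.927.
d_min = 2.927 × √(2/182) = 2.927 × 0.1048 = 0.307.

d_min ≈ 0.31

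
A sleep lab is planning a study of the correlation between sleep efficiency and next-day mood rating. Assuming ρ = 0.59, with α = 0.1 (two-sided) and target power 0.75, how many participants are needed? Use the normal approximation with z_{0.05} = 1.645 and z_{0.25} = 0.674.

Fisher's z: C = ½·ln((1+r)/(1−r)) = ½·ln(3.8780) = 0.6777.
n = ((z_{α/2} + z_β)/C)² + 3.
(1.645 + 0.674) / 0.6777 = 2.319 / 0.6777 = 3.422.
n = 3.422² + 3 = 11.71 + 3 = 14.7.
Round up.

n = 15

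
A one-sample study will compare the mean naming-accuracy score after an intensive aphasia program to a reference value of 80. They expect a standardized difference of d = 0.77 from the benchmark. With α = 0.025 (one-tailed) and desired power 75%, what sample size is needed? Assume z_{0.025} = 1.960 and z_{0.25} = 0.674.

n = 12

For a one-sample test: n = ((z_{α} + z_β) / d)².
z_{α} + z_β = 1.960 + 0.674 = 2.634.
n = (2.634 / 0.77)² = 3.421² = 11.70.
Round up.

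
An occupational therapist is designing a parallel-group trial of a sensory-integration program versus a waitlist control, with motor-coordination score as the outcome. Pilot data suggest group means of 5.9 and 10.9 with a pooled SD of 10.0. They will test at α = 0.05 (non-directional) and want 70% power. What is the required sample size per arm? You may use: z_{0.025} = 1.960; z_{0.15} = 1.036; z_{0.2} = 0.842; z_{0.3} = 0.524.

n = 50 per group

Cohen's d = |M₁ − M₂| / SD_pooled = |5.9 − 10.9| / 10.0 = 5.0 / 10.0 = 0.500.
For two independent groups with equal n: n = 2·((z_{α/2} + z_β) / d)².
z_{α/2} + z_β = 1.960 + 0.524 = 2.484.
n = 2 × (2.484 / 0.500)² = 2 × 4.968² = 2 × 24.68 = 49.4.
Round up to the next whole participant.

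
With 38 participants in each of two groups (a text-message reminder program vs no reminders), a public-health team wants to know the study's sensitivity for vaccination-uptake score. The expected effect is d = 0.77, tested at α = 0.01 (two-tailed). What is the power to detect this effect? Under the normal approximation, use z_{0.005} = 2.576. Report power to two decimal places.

power ≈ 0.78

For two equal groups, power = Φ(d·√(n/2) − z_{α/2}).
d·√(n/2) = 0.77 × √(38/2) = 0.77 × 4.359 = 3.356.
z_β = 3.356 − 2.576 = 0.780.
Power = Φ(0.780) = 0.782.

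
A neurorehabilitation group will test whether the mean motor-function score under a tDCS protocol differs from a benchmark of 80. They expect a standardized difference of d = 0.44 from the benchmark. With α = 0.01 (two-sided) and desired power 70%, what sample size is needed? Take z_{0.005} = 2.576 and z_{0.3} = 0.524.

For a one-sample test: n = ((z_{α/2} + z_β) / d)².
z_{α/2} + z_β = 2.576 + 0.524 = 3.100.
n = (3.100 / 0.44)² = 7.045² = 49.64.
Round up.

n = 50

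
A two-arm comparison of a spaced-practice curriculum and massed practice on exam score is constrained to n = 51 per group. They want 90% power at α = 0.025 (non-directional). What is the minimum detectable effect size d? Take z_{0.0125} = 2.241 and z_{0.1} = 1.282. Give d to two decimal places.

d_min ≈ 0.70

For two independent groups of n = 51 each: d_min = (z_{α/2} + z_β)·√(2/n).
z-sum = 2.241 + 1.282 = 3.523.
d_min = 3.523 × √(2/51) = 3.523 × 0.1980 = 0.698.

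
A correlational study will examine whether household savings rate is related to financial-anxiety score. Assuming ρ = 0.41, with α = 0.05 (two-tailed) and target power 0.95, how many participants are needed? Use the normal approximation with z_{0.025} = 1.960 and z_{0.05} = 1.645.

n = 72

Fisher's z: C = ½·ln((1+r)/(1−r)) = ½·ln(2.3898) = 0.4356.
n = ((z_{α/2} + z_β)/C)² + 3.
(1.960 + 1.645) / 0.4356 = 3.605 / 0.4356 = 8.276.
n = 8.276² + 3 = 68.49 + 3 = 71.5.
Round up.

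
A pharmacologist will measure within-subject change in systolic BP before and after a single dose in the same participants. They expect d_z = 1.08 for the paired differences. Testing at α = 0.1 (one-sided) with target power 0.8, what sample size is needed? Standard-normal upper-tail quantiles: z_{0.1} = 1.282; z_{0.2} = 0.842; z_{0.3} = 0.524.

n = 4 pairs

For a paired (one-sample on differences) test: n = ((z_{α} + z_β) / d)².
z_{α} + z_β = 1.282 + 0.842 = 2.124.
n = (2.124 / 1.08)² = 1.967² = 3.87.
Round up.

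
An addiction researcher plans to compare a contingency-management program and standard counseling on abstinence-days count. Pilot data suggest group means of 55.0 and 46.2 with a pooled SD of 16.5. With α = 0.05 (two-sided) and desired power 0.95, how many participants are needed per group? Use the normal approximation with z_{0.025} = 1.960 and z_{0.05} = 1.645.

Cohen's d = |M₁ − M₂| / SD_pooled = |55.0 − 46.2| / 16.5 = 8.8 / 16.5 = 0.533.
For two independent groups with equal n: n = 2·((z_{α/2} + z_β) / d)².
z_{α/2} + z_β = 1.960 + 1.645 = 3.605.
n = 2 × (3.605 / 0.533)² = 2 × 6.764² = 2 × 45.75 = 91.5.
Round up to the next whole participant.

n = 92 per group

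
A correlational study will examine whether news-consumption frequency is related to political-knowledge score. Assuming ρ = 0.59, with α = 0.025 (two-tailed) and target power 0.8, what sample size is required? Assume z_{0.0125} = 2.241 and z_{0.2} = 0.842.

Fisher's z: C = ½·ln((1+r)/(1−r)) = ½·ln(3.8780) = 0.6777.
n = ((z_{α/2} + z_β)/C)² + 3.
(2.241 + 0.842) / 0.6777 = 3.083 / 0.6777 = 4.549.
n = 4.549² + 3 = 20.70 + 3 = 23.7.
Round up.

n = 24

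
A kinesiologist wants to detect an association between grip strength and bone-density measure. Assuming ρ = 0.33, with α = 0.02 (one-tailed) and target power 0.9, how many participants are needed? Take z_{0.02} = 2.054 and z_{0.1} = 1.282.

n = 98

Fisher's z: C = ½·ln((1+r)/(1−r)) = ½·ln(1.9851) = 0.3428.
n = ((z_{α} + z_β)/C)² + 3.
(2.054 + 1.282) / 0.3428 = 3.336 / 0.3428 = 9.732.
n = 9.732² + 3 = 94.70 + 3 = 97.7.
Round up.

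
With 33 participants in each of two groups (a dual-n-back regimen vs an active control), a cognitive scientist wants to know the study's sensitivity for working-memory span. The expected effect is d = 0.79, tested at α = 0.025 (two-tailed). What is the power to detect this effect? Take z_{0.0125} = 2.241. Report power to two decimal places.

power ≈ 0.83

For two equal groups, power = Φ(d·√(n/2) − z_{α/2}).
d·√(n/2) = 0.79 × √(33/2) = 0.79 × 4.062 = 3.209.
z_β = 3.209 − 2.241 = 0.968.
Power = Φ(0.968) = 0.833.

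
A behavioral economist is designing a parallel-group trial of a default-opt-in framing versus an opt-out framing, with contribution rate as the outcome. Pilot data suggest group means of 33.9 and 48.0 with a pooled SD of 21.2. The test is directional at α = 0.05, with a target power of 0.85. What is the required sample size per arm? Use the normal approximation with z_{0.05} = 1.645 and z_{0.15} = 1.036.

Cohen's d = |M₁ − M₂| / SD_pooled = |33.9 − 48.0| / 21.2 = 14.1 / 21.2 = 0.665.
For two independent groups with equal n: n = 2·((z_{α} + z_β) / d)².
z_{α} + z_β = 1.645 + 1.036 = 2.681.
n = 2 × (2.681 / 0.665)² = 2 × 4.032² = 2 × 16.25 = 32.5.
Round up to the next whole participant.

n = 33 per group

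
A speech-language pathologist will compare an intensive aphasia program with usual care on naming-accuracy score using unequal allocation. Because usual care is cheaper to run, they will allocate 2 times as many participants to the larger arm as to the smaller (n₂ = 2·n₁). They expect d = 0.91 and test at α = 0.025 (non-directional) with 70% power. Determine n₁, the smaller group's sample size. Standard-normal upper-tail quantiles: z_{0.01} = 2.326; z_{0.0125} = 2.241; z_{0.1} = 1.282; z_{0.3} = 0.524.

With allocation ratio k = n₂/n₁ = 2, Var(x̄₁−x̄₂) = σ²(1/n₁ + 1/(k·n₁)) = σ²·(k+1)/(k·n₁).
So n₁ = (1 + 1/k)·((z_{α/2} + z_β)/d)² = 1.500 × (2.765/0.91)².
n₁ = 1.500 × 9.23 = 13.8.
Round up: n₁ = 14, giving n₂ = 2 × 14 = 28.

n₁ = 14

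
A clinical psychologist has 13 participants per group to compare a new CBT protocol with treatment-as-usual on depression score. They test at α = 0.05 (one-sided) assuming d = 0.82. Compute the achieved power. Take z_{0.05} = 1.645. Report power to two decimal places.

power ≈ 0.67

For two equal groups, power = Φ(d·√(n/2) − z_{α}).
d·√(n/2) = 0.82 × √(13/2) = 0.82 × 2.550 = 2.091.
z_β = 2.091 − 1.645 = 0.446.
Power = Φ(0.446) = 0.672.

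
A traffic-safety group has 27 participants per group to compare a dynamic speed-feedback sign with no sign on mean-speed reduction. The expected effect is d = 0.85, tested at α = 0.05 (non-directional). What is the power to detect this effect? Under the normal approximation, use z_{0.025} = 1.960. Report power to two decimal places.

For two equal groups, power = Φ(d·√(n/2) − z_{α/2}).
d·√(n/2) = 0.85 × √(27/2) = 0.85 × 3.674 = 3.123.
z_β = 3.123 − 1.960 = 1.163.
Power = Φ(1.163) = 0.878.

power ≈ 0.88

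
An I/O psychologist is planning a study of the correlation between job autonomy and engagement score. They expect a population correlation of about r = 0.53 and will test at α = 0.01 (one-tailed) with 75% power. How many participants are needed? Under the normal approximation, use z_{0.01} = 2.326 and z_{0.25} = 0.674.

n = 29

Fisher's z: C = ½·ln((1+r)/(1−r)) = ½·ln(3.2553) = 0.5901.
n = ((z_{α} + z_β)/C)² + 3.
(2.326 + 0.674) / 0.5901 = 3.000 / 0.5901 = 5.084.
n = 5.084² + 3 = 25.85 + 3 = 28.8.
Round up.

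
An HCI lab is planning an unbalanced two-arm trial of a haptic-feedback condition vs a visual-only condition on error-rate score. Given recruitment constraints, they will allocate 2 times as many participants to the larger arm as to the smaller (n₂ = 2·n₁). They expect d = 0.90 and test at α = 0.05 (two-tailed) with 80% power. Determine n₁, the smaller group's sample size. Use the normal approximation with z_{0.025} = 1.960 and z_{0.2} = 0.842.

With allocation ratio k = n₂/n₁ = 2, Var(x̄₁−x̄₂) = σ²(1/n₁ + 1/(k·n₁)) = σ²·(k+1)/(k·n₁).
So n₁ = (1 + 1/k)·((z_{α/2} + z_β)/d)² = 1.500 × (2.802/0.90)².
n₁ = 1.500 × 9.69 = 14.5.
Round up: n₁ = 15, giving n₂ = 2 × 15 = 30.

n₁ = 15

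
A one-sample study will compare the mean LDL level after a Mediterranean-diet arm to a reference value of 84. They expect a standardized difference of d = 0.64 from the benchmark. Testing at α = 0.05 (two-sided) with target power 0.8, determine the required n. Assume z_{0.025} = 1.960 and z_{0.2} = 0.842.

n = 20

For a one-sample test: n = ((z_{α/2} + z_β) / d)².
z_{α/2} + z_β = 1.960 + 0.842 = 2.802.
n = (2.802 / 0.64)² = 4.378² = 19.17.
Round up.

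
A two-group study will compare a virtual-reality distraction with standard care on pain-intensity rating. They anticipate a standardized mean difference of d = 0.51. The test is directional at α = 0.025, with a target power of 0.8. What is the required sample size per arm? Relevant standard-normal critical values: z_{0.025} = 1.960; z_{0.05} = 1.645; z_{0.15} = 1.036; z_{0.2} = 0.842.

For two independent groups with equal n: n = 2·((z_{α} + z_β) / d)².
z_{α} + z_β = 1.960 + 0.842 = 2.802.
n = 2 × (2.802 / 0.51)² = 2 × 5.494² = 2 × 30.19 = 60.4.
Round up to the next whole participant.

n = 61 per group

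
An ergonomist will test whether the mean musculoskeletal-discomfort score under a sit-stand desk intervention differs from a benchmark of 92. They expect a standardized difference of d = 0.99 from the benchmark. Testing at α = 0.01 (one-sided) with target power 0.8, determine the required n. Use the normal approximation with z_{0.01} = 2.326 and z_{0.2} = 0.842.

For a one-sample test: n = ((z_{α} + z_β) / d)².
z_{α} + z_β = 2.326 + 0.842 = 3.168.
n = (3.168 / 0.99)² = 3.200² = 10.24.
Round up.

n = 11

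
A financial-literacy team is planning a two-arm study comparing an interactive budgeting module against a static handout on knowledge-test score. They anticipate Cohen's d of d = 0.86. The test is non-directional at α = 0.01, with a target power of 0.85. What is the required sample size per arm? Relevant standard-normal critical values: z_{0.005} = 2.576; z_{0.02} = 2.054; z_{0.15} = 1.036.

n = 36 per group

For two independent groups with equal n: n = 2·((z_{α/2} + z_β) / d)².
z_{α/2} + z_β = 2.576 + 1.036 = 3.612.
n = 2 × (3.612 / 0.86)² = 2 × 4.200² = 2 × 17.64 = 35.3.
Round up to the next whole participant.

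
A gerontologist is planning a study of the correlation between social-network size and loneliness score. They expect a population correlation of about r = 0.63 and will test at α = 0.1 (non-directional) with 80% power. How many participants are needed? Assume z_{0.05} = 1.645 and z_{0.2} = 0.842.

Fisher's z: C = ½·ln((1+r)/(1−r)) = ½·ln(4.4054) = 0.7414.
n = ((z_{α/2} + z_β)/C)² + 3.
(1.645 + 0.842) / 0.7414 = 2.487 / 0.7414 = 3.354.
n = 3.354² + 3 = 11.25 + 3 = 14.3.
Round up.

n = 15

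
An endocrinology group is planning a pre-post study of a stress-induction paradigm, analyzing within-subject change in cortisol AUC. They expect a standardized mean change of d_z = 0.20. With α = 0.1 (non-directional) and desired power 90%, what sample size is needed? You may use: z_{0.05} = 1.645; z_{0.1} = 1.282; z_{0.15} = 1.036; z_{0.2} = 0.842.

n = 215 pairs

For a paired (one-sample on differences) test: n = ((z_{α/2} + z_β) / d)².
z_{α/2} + z_β = 1.645 + 1.282 = 2.927.
n = (2.927 / 0.20)² = 14.635² = 214.18.
Round up.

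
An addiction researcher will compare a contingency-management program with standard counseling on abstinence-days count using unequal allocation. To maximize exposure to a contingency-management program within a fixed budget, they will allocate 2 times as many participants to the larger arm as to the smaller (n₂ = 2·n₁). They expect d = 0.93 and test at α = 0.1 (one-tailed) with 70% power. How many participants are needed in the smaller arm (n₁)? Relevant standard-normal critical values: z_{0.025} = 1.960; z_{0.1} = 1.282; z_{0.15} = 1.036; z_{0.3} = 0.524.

n₁ = 6

With allocation ratio k = n₂/n₁ = 2, Var(x̄₁−x̄₂) = σ²(1/n₁ + 1/(k·n₁)) = σ²·(k+1)/(k·n₁).
So n₁ = (1 + 1/k)·((z_{α} + z_β)/d)² = 1.500 × (1.806/0.93)².
n₁ = 1.500 × 3.77 = 5.7.
Round up: n₁ = 6, giving n₂ = 2 × 6 = 12.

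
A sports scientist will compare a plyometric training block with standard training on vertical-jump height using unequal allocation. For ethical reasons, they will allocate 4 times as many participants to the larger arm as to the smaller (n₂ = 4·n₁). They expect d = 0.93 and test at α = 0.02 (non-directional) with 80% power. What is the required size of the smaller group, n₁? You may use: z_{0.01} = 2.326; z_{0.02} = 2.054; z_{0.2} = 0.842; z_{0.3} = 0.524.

With allocation ratio k = n₂/n₁ = 4, Var(x̄₁−x̄₂) = σ²(1/n₁ + 1/(k·n₁)) = σ²·(k+1)/(k·n₁).
So n₁ = (1 + 1/k)·((z_{α/2} + z_β)/d)² = 1.250 × (3.168/0.93)².
n₁ = 1.250 × 11.60 = 14.5.
Round up: n₁ = 15, giving n₂ = 4 × 15 = 60.

n₁ = 15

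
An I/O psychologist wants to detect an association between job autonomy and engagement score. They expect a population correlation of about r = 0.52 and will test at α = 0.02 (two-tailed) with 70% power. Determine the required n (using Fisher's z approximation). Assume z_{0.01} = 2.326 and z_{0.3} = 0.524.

Fisher's z: C = ½·ln((1+r)/(1−r)) = ½·ln(3.1667) = 0.5763.
n = ((z_{α/2} + z_β)/C)² + 3.
(2.326 + 0.524) / 0.5763 = 2.850 / 0.5763 = 4.945.
n = 4.945² + 3 = 24.46 + 3 = 27.5.
Round up.

n = 28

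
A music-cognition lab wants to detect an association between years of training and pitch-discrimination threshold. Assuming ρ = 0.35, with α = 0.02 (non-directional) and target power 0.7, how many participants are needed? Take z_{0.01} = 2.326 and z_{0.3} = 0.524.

n = 64

Fisher's z: C = ½·ln((1+r)/(1−r)) = ½·ln(2.0769) = 0.3654.
n = ((z_{α/2} + z_β)/C)² + 3.
(2.326 + 0.524) / 0.3654 = 2.850 / 0.3654 = 7.800.
n = 7.800² + 3 = 60.83 + 3 = 63.8.
Round up.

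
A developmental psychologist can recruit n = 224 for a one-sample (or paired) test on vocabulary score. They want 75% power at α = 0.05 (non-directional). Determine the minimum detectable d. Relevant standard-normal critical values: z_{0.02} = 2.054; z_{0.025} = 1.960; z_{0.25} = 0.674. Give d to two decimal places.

For a single sample (or paired design) of n = 224: d_min = (z_{α/2} + z_β)/√n.
z-sum = 1.960 + 0.674 = 2.634.
d_min = 2.634 / √224 = 2.634 / 14.967 = 0.176.

d_min ≈ 0.18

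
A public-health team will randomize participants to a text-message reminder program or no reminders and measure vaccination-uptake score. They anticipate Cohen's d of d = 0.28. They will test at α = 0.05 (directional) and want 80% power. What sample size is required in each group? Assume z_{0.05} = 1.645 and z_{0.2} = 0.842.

n = 158 per group

For two independent groups with equal n: n = 2·((z_{α} + z_β) / d)².
z_{α} + z_β = 1.645 + 0.842 = 2.487.
n = 2 × (2.487 / 0.28)² = 2 × 8.882² = 2 × 78.89 = 157.8.
Round up to the next whole participant.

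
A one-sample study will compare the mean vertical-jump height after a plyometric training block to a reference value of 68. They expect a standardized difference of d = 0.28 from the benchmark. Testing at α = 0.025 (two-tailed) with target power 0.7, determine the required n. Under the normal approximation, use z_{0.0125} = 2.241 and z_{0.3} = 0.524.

For a one-sample test: n = ((z_{α/2} + z_β) / d)².
z_{α/2} + z_β = 2.241 + 0.524 = 2.765.
n = (2.765 / 0.28)² = 9.875² = 97.52.
Round up.

n = 98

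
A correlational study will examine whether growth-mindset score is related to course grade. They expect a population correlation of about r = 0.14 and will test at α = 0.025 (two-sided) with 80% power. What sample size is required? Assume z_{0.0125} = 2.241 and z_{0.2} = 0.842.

n = 482

Fisher's z: C = ½·ln((1+r)/(1−r)) = ½·ln(1.3256) = 0.1409.
n = ((z_{α/2} + z_β)/C)² + 3.
(2.241 + 0.842) / 0.1409 = 3.083 / 0.1409 = 21.881.
n = 21.881² + 3 = 478.77 + 3 = 481.8.
Round up.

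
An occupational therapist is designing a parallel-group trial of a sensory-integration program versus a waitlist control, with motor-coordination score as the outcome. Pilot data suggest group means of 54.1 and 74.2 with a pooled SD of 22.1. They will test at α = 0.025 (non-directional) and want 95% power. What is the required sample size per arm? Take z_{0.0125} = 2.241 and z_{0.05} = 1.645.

n = 37 per group

Cohen's d = |M₁ − M₂| / SD_pooled = |54.1 − 74.2| / 22.1 = 20.1 / 22.1 = 0.910.
For two independent groups with equal n: n = 2·((z_{α/2} + z_β) / d)².
z_{α/2} + z_β = 2.241 + 1.645 = 3.886.
n = 2 × (3.886 / 0.910)² = 2 × 4.270² = 2 × 18.24 = 36.5.
Round up to the next whole participant.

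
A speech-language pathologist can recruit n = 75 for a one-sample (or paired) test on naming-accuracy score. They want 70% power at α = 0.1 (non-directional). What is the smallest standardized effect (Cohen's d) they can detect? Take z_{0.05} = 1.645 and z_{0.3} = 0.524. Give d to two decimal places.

For a single sample (or paired design) of n = 75: d_min = (z_{α/2} + z_β)/√n.
z-sum = 1.645 + 0.524 = 2.169.
d_min = 2.169 / √75 = 2.169 / 8.660 = 0.250.

d_min ≈ 0.25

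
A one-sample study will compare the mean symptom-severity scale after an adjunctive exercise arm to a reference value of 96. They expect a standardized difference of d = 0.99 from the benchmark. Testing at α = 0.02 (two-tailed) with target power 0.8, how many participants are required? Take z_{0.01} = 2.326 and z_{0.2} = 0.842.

For a one-sample test: n = ((z_{α/2} + z_β) / d)².
z_{α/2} + z_β = 2.326 + 0.842 = 3.168.
n = (3.168 / 0.99)² = 3.200² = 10.24.
Round up.

n = 11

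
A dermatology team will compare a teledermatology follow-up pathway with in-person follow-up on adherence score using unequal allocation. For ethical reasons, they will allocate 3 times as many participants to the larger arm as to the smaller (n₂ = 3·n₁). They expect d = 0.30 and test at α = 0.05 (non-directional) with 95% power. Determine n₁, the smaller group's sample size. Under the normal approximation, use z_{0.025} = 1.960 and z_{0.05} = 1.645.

n₁ = 193

With allocation ratio k = n₂/n₁ = 3, Var(x̄₁−x̄₂) = σ²(1/n₁ + 1/(k·n₁)) = σ²·(k+1)/(k·n₁).
So n₁ = (1 + 1/k)·((z_{α/2} + z_β)/d)² = 1.333 × (3.605/0.30)².
n₁ = 1.333 × 144.40 = 192.5.
Round up: n₁ = 193, giving n₂ = 3 × 193 = 579.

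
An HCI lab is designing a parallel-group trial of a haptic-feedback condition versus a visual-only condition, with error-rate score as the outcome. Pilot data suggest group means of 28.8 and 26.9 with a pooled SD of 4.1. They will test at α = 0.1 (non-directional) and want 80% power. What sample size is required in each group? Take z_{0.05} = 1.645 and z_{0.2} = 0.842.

Cohen's d = |M₁ − M₂| / SD_pooled = |28.8 − 26.9| / 4.1 = 1.9 / 4.1 = 0.463.
For two independent groups with equal n: n = 2·((z_{α/2} + z_β) / d)².
z_{α/2} + z_β = 1.645 + 0.842 = 2.487.
n = 2 × (2.487 / 0.463)² = 2 × 5.371² = 2 × 28.85 = 57.7.
Round up to the next whole participant.

n = 58 per group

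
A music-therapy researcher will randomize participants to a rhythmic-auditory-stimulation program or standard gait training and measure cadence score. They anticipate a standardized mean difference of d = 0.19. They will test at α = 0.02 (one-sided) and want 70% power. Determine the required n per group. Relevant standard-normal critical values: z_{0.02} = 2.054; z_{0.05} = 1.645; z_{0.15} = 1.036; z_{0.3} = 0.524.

For two independent groups with equal n: n = 2·((z_{α} + z_β) / d)².
z_{α} + z_β = 2.054 + 0.524 = 2.578.
n = 2 × (2.578 / 0.19)² = 2 × 13.568² = 2 × 184.10 = 368.2.
Round up to the next whole participant.

n = 369 per group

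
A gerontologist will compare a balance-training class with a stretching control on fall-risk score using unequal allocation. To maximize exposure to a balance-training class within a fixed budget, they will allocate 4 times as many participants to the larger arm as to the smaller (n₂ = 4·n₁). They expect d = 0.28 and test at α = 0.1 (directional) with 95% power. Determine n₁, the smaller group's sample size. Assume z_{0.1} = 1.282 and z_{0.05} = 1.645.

n₁ = 137

With allocation ratio k = n₂/n₁ = 4, Var(x̄₁−x̄₂) = σ²(1/n₁ + 1/(k·n₁)) = σ²·(k+1)/(k·n₁).
So n₁ = (1 + 1/k)·((z_{α} + z_β)/d)² = 1.250 × (2.927/0.28)².
n₁ = 1.250 × 109.28 = 136.6.
Round up: n₁ = 137, giving n₂ = 4 × 137 = 548.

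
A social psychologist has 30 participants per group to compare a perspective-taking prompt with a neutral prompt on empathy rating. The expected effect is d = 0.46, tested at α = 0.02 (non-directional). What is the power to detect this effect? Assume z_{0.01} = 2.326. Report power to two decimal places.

For two equal groups, power = Φ(d·√(n/2) − z_{α/2}).
d·√(n/2) = 0.46 × √(30/2) = 0.46 × 3.873 = 1.782.
z_β = 1.782 − 2.326 = -0.544.
Power = Φ(-0.544) = 0.293.

power ≈ 0.29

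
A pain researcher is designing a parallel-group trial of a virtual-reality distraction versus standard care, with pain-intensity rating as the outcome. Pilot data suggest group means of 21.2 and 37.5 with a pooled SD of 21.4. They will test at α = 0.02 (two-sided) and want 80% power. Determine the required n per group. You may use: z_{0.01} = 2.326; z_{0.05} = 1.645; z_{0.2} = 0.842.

n = 35 per group

Cohen's d = |M₁ − M₂| / SD_pooled = |21.2 − 37.5| / 21.4 = 16.3 / 21.4 = 0.762.
For two independent groups with equal n: n = 2·((z_{α/2} + z_β) / d)².
z_{α/2} + z_β = 2.326 + 0.842 = 3.168.
n = 2 × (3.168 / 0.762)² = 2 × 4.157² = 2 × 17.28 = 34.6.
Round up to the next whole participant.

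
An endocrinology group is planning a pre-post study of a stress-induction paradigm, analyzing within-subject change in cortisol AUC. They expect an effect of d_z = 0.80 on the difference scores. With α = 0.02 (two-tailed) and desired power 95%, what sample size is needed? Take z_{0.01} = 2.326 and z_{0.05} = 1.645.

For a paired (one-sample on differences) test: n = ((z_{α/2} + z_β) / d)².
z_{α/2} + z_β = 2.326 + 1.645 = 3.971.
n = (3.971 / 0.80)² = 4.964² = 24.64.
Round up.

n = 25 pairs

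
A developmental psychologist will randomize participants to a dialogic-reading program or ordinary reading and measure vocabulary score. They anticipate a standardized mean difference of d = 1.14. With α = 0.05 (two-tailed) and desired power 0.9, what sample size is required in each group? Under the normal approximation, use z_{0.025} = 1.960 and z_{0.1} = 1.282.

For two independent groups with equal n: n = 2·((z_{α/2} + z_β) / d)².
z_{α/2} + z_β = 1.960 + 1.282 = 3.242.
n = 2 × (3.242 / 1.14)² = 2 × 2.844² = 2 × 8.09 = 16.2.
Round up to the next whole participant.

n = 17 per group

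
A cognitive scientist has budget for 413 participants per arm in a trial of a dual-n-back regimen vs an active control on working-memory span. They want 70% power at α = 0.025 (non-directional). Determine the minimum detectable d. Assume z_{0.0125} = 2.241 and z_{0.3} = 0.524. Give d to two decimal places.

For two independent groups of n = 413 each: d_min = (z_{α/2} + z_β)·√(2/n).
z-sum = 2.241 + 0.524 = 2.765.
d_min = 2.765 × √(2/413) = 2.765 × 0.0696 = 0.192.

d_min ≈ 0.19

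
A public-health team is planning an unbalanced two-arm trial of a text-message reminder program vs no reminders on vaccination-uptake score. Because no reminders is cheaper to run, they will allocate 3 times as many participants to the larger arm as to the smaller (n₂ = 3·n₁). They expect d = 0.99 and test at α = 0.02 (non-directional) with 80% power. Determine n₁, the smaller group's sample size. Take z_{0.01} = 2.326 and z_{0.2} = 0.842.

n₁ = 14

With allocation ratio k = n₂/n₁ = 3, Var(x̄₁−x̄₂) = σ²(1/n₁ + 1/(k·n₁)) = σ²·(k+1)/(k·n₁).
So n₁ = (1 + 1/k)·((z_{α/2} + z_β)/d)² = 1.333 × (3.168/0.99)².
n₁ = 1.333 × 10.24 = 13.7.
Round up: n₁ = 14, giving n₂ = 3 × 14 = 42.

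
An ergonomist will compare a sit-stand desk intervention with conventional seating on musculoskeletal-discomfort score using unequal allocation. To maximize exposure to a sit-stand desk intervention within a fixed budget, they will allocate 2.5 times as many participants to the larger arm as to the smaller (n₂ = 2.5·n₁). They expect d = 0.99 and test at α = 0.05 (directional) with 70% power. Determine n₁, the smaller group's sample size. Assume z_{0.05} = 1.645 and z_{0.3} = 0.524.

With allocation ratio k = n₂/n₁ = 2.5, Var(x̄₁−x̄₂) = σ²(1/n₁ + 1/(k·n₁)) = σ²·(k+1)/(k·n₁).
So n₁ = (1 + 1/k)·((z_{α} + z_β)/d)² = 1.400 × (2.169/0.99)².
n₁ = 1.400 × 4.80 = 6.7.
Round up: n₁ = 7, giving n₂ = ⌈2.5 × 7⌉ = ⌈17.5⌉ = 18.

n₁ = 7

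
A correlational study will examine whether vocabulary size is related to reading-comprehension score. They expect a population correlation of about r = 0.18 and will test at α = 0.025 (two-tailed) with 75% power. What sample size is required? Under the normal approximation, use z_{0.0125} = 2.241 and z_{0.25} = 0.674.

n = 260

Fisher's z: C = ½·ln((1+r)/(1−r)) = ½·ln(1.4390) = 0.1820.
n = ((z_{α/2} + z_β)/C)² + 3.
(2.241 + 0.674) / 0.1820 = 2.915 / 0.1820 = 16.016.
n = 16.016² + 3 = 256.53 + 3 = 259.5.
Round up.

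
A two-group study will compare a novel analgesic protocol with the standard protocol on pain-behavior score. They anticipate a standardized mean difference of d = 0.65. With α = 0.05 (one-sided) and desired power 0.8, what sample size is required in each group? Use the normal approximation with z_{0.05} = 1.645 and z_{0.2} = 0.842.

For two independent groups with equal n: n = 2·((z_{α} + z_β) / d)².
z_{α} + z_β = 1.645 + 0.842 = 2.487.
n = 2 × (2.487 / 0.65)² = 2 × 3.826² = 2 × 14.64 = 29.3.
Round up to the next whole participant.

n = 30 per group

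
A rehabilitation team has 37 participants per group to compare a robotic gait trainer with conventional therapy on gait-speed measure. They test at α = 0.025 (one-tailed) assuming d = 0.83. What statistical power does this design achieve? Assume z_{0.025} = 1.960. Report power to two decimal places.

power ≈ 0.95

For two equal groups, power = Φ(d·√(n/2) − z_{α}).
d·√(n/2) = 0.83 × √(37/2) = 0.83 × 4.301 = 3.570.
z_β = 3.570 − 1.960 = 1.610.
Power = Φ(1.610) = 0.946.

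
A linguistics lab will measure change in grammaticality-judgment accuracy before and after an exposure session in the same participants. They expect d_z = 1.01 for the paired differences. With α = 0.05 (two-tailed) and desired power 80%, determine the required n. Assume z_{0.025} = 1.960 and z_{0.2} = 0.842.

For a paired (one-sample on differences) test: n = ((z_{α/2} + z_β) / d)².
z_{α/2} + z_β = 1.960 + 0.842 = 2.802.
n = (2.802 / 1.01)² = 2.774² = 7.70.
Round up.

n = 8 pairs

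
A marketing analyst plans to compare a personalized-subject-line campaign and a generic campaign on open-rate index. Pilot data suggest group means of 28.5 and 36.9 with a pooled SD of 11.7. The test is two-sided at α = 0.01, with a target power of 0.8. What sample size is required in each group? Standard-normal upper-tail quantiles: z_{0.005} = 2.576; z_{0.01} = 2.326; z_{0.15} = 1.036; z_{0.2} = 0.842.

n = 46 per group

Cohen's d = |M₁ − M₂| / SD_pooled = |28.5 − 36.9| / 11.7 = 8.4 / 11.7 = 0.718.
For two independent groups with equal n: n = 2·((z_{α/2} + z_β) / d)².
z_{α/2} + z_β = 2.576 + 0.842 = 3.418.
n = 2 × (3.418 / 0.718)² = 2 × 4.760² = 2 × 22.66 = 45.3.
Round up to the next whole participant.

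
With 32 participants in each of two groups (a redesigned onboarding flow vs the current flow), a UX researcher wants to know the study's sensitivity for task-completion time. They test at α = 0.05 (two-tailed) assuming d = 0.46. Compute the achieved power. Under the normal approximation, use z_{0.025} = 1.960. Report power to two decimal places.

For two equal groups, power = Φ(d·√(n/2) − z_{α/2}).
d·√(n/2) = 0.46 × √(32/2) = 0.46 × 4.000 = 1.840.
z_β = 1.840 − 1.960 = -0.120.
Power = Φ(-0.120) = 0.452.

power ≈ 0.45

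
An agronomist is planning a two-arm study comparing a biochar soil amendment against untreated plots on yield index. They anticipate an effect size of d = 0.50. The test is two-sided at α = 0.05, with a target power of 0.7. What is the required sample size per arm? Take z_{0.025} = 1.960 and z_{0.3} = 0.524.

n = 50 per group

For two independent groups with equal n: n = 2·((z_{α/2} + z_β) / d)².
z_{α/2} + z_β = 1.960 + 0.524 = 2.484.
n = 2 × (2.484 / 0.50)² = 2 × 4.968² = 2 × 24.68 = 49.4.
Round up to the next whole participant.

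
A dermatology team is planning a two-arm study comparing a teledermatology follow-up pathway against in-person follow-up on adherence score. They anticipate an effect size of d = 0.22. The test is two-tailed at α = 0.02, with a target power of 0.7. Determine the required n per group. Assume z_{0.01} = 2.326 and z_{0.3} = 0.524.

For two independent groups with equal n: n = 2·((z_{α/2} + z_β) / d)².
z_{α/2} + z_β = 2.326 + 0.524 = 2.850.
n = 2 × (2.850 / 0.22)² = 2 × 12.955² = 2 × 167.82 = 335.6.
Round up to the next whole participant.

n = 336 per group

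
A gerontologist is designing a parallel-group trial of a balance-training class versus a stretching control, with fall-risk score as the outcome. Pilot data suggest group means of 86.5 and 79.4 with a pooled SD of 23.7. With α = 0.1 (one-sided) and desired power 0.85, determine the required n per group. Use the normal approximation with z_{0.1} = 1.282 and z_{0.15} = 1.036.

n = 120 per group

Cohen's d = |M₁ − M₂| / SD_pooled = |86.5 − 79.4| / 23.7 = 7.1 / 23.7 = 0.300.
For two independent groups with equal n: n = 2·((z_{α} + z_β) / d)².
z_{α} + z_β = 1.282 + 1.036 = 2.318.
n = 2 × (2.318 / 0.300)² = 2 × 7.727² = 2 × 59.70 = 119.4.
Round up to the next whole participant.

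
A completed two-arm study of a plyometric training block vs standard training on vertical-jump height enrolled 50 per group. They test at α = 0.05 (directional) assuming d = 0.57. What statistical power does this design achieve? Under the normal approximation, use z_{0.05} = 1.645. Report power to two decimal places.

power ≈ 0.89

For two equal groups, power = Φ(d·√(n/2) − z_{α}).
d·√(n/2) = 0.57 × √(50/2) = 0.57 × 5.000 = 2.850.
z_β = 2.850 − 1.645 = 1.205.
Power = Φ(1.205) = 0.886.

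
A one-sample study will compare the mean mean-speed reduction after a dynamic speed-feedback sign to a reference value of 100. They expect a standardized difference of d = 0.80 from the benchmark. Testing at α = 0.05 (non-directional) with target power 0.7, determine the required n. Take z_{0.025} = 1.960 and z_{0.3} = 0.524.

n = 10

For a one-sample test: n = ((z_{α/2} + z_β) / d)².
z_{α/2} + z_β = 1.960 + 0.524 = 2.484.
n = (2.484 / 0.80)² = 3.105² = 9.64.
Round up.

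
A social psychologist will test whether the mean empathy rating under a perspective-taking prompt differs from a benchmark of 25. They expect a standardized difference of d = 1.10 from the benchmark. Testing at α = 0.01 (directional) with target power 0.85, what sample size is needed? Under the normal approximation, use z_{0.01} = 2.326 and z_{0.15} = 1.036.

For a one-sample test: n = ((z_{α} + z_β) / d)².
z_{α} + z_β = 2.326 + 1.036 = 3.362.
n = (3.362 / 1.10)² = 3.056² = 9.34.
Round up.

n = 10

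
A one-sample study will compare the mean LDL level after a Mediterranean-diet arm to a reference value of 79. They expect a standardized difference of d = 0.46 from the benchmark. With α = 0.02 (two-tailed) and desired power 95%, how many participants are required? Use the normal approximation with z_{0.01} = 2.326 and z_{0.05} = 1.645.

For a one-sample test: n = ((z_{α/2} + z_β) / d)².
z_{α/2} + z_β = 2.326 + 1.645 = 3.971.
n = (3.971 / 0.46)² = 8.633² = 74.52.
Round up.

n = 75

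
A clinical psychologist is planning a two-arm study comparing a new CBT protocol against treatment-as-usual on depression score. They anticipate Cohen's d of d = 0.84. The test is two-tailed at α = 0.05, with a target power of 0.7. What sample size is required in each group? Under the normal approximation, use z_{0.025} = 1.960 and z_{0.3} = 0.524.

For two independent groups with equal n: n = 2·((z_{α/2} + z_β) / d)².
z_{α/2} + z_β = 1.960 + 0.524 = 2.484.
n = 2 × (2.484 / 0.84)² = 2 × 2.957² = 2 × 8.74 = 17.5.
Round up to the next whole participant.

n = 18 per group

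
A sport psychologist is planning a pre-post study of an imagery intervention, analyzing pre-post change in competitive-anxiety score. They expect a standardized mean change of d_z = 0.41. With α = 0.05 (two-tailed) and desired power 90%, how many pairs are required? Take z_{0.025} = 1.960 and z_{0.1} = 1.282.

n = 63 pairs

For a paired (one-sample on differences) test: n = ((z_{α/2} + z_β) / d)².
z_{α/2} + z_β = 1.960 + 1.282 = 3.242.
n = (3.242 / 0.41)² = 7.907² = 62.53.
Round up.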